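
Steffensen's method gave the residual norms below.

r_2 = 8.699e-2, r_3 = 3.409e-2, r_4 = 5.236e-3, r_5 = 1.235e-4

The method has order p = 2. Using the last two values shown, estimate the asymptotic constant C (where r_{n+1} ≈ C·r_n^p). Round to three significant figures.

4.50

C ≈ r_5 / r_4^2
  = 1.235e-4 / (5.236e-3)^2
  = 1.235e-4 / 2.74157e-05 ≈ 4.5047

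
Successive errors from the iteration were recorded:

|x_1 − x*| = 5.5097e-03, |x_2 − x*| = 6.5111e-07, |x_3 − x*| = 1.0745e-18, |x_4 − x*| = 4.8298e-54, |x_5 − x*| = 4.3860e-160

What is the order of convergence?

Consecutive ratios: |x_5 − x*|/|x_4 − x*| = 4.3860e-160/4.8298e-54 = 9.08112e-107, |x_4 − x*|/|x_3 − x*| = 4.8298e-54/1.0745e-18 = 4.49493e-36.
p ≈ ln(9.08112e-107)/ln(4.49493e-36) = -244.1704/-81.3901 ≈ 3.00.
So the convergence is cubic (order 3).

3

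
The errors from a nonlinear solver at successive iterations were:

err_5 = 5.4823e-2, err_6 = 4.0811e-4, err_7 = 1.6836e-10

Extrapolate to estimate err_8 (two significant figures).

1.2e-29

First estimate the order: p ≈ ln(err_7/err_6) / ln(err_6/err_5) = ln(1.6836e-10/4.0811e-4)/ln(4.0811e-4/5.4823e-2) = ln(4.12536e-07)/ln(0.00744414) ≈ 3.0000.
Then err_8 ≈ err_7·(err_7/err_6)^p = 1.6836e-10·(4.12536e-07)^3.0000 = 1.6836e-10·7.02078e-20 ≈ 1.182e-29.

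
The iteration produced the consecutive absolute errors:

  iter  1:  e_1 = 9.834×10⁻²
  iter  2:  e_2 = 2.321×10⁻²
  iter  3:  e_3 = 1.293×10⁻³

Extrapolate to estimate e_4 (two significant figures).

4.0e-6

First estimate the order: p ≈ ln(e_3/e_2) / ln(e_2/e_1) = ln(1.293×10⁻³/2.321×10⁻²)/ln(2.321×10⁻²/9.834×10⁻²) = ln(0.0557087)/ln(0.236018) ≈ 1.9999.
Then e_4 ≈ e_3·(e_3/e_2)^p = 1.293×10⁻³·(0.0557087)^1.9999 = 1.293×10⁻³·0.00310436 ≈ 4.014e-06.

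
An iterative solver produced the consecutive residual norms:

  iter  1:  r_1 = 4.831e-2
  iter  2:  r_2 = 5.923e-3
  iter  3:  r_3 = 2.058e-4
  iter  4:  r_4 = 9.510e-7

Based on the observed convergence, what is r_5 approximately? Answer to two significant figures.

1.7e-10

First estimate the order: p ≈ ln(r_4/r_3) / ln(r_3/r_2) = ln(9.510e-7/2.058e-4)/ln(2.058e-4/5.923e-3) = ln(0.00462099)/ln(0.0347459) ≈ 1.6005.
Then r_5 ≈ r_4·(r_4/r_3)^p = 9.510e-7·(0.00462099)^1.6005 = 9.510e-7·0.000182982 ≈ 1.74e-10.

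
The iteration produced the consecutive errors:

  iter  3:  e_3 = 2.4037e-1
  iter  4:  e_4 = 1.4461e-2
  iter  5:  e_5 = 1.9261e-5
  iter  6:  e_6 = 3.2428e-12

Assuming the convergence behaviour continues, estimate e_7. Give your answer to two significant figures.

3.6e-28

First estimate the order: p ≈ ln(e_6/e_5) / ln(e_5/e_4) = ln(3.2428e-12/1.9261e-5)/ln(1.9261e-5/1.4461e-2) = ln(1.68361e-07)/ln(0.00133193) ≈ 2.3557.
Then e_7 ≈ e_6·(e_6/e_5)^p = 3.2428e-12·(1.68361e-07)^2.3557 = 3.2428e-12·1.10422e-16 ≈ 3.581e-28.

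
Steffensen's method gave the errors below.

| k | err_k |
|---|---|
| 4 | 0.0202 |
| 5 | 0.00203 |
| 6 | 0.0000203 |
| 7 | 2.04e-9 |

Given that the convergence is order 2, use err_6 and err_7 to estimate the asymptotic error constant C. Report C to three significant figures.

C ≈ err_7 / err_6^2
  = 2.04e-9 / (0.0000203)^2
  = 2.04e-9 / 4.1209e-10 ≈ 4.9504

4.95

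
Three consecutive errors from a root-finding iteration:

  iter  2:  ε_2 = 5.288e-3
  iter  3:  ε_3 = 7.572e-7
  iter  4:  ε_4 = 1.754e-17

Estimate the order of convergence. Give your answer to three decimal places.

2.767

p ≈ ln(ε_4/ε_3) / ln(ε_3/ε_2)
  = ln(1.754e-17/7.572e-7) / ln(7.572e-7/5.288e-3)
  = ln(2.31643e-11) / ln(0.000143192)
  = -24.488409 / -8.851324 ≈ 2.766638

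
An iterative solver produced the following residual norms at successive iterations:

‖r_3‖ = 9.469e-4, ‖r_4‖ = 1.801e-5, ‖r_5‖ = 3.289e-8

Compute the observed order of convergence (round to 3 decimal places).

1.591

p ≈ ln(‖r_5‖/‖r_4‖) / ln(‖r_4‖/‖r_3‖)
  = ln(3.289e-8/1.801e-5) / ln(1.801e-5/9.469e-4)
  = ln(0.00182621) / ln(0.01902)
  = -6.305512 / -3.962264 ≈ 1.591391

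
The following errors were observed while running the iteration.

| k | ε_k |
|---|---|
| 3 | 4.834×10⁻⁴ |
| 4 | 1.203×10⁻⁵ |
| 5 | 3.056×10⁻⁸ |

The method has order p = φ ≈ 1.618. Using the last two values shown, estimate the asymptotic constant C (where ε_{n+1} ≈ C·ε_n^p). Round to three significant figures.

2.79

C ≈ ε_5 / ε_4^1.618
  = 3.056×10⁻⁸ / (1.203×10⁻⁵)^1.618
  = 3.056×10⁻⁸ / 1.09615e-08 ≈ 2.7879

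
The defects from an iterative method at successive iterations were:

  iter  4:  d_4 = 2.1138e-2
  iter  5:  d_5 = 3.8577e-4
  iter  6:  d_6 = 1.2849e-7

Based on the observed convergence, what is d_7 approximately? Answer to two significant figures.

1.4e-14

First estimate the order: p ≈ ln(d_6/d_5) / ln(d_5/d_4) = ln(1.2849e-7/3.8577e-4)/ln(3.8577e-4/2.1138e-2) = ln(0.000333074)/ln(0.0182501) ≈ 2.0000.
Then d_7 ≈ d_6·(d_6/d_5)^p = 1.2849e-7·(0.000333074)^2.0000 = 1.2849e-7·1.10938e-07 ≈ 1.425e-14.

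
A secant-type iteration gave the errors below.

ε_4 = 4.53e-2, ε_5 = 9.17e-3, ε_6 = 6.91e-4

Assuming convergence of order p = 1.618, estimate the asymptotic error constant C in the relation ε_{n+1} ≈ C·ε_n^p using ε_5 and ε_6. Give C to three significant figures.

1.37

C ≈ ε_6 / ε_5^1.618
  = 6.91e-4 / (9.17e-3)^1.618
  = 6.91e-4 / 0.000504793 ≈ 1.3689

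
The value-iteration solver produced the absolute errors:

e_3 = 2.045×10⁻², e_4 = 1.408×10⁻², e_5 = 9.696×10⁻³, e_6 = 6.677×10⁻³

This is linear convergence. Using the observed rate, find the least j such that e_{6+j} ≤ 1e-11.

Rate ρ ≈ e_6/e_5 = 6.677×10⁻³/9.696×10⁻³ = 0.6886.
After j more steps, e_{6+j} ≈ 6.677×10⁻³·ρ^j; need ρ^j ≤ 1e-11/6.677×10⁻³ = 1.49768e-09.
j ≥ ln(1.49768e-09)/ln(0.6886) = -20.3193/-0.37309 = 54.462.
So 55 more iterations are needed.

55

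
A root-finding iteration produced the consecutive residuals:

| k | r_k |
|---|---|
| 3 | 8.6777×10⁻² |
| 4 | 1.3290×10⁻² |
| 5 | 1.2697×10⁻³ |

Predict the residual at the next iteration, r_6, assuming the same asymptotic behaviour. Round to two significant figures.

First estimate the order: p ≈ ln(r_5/r_4) / ln(r_4/r_3) = ln(1.2697×10⁻³/1.3290×10⁻²)/ln(1.3290×10⁻²/8.6777×10⁻²) = ln(0.095538)/ln(0.153151) ≈ 1.2515.
Then r_6 ≈ r_5·(r_5/r_4)^p = 1.2697×10⁻³·(0.095538)^1.2515 = 1.2697×10⁻³·0.0529286 ≈ 6.72e-05.

6.7e-5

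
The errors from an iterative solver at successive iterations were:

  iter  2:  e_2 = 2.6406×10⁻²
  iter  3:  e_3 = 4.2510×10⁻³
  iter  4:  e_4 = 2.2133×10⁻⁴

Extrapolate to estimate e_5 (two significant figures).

1.9e-6

First estimate the order: p ≈ ln(e_4/e_3) / ln(e_3/e_2) = ln(2.2133×10⁻⁴/4.2510×10⁻³)/ln(4.2510×10⁻³/2.6406×10⁻²) = ln(0.0520654)/ln(0.160986) ≈ 1.6180.
Then e_5 ≈ e_4·(e_4/e_3)^p = 2.2133×10⁻⁴·(0.0520654)^1.6180 = 2.2133×10⁻⁴·0.00838256 ≈ 1.855e-06.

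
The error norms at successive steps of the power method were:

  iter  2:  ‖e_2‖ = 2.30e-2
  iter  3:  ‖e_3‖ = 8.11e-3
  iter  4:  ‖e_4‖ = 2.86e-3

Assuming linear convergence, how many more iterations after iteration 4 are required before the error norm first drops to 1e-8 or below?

13

Rate ρ ≈ ‖e_4‖/‖e_3‖ = 2.86e-3/8.11e-3 = 0.3527.
After j more steps, ‖e_{4+j}‖ ≈ 2.86e-3·ρ^j; need ρ^j ≤ 1e-8/2.86e-3 = 3.4965e-06.
j ≥ ln(3.4965e-06)/ln(0.3527) = -12.5637/-1.04214 = 12.056.
So 13 more iterations are needed.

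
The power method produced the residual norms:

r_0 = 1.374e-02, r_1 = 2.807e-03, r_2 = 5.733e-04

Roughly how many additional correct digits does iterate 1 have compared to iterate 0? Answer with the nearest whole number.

1

Digits gained ≈ log₁₀(r_0/r_1) = log₁₀(1.374e-02/2.807e-03) = log₁₀(4.89491) ≈ 0.690.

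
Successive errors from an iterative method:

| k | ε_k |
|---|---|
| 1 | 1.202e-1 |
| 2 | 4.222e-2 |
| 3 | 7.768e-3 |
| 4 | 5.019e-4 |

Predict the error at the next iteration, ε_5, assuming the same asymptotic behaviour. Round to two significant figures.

6.0e-6

First estimate the order: p ≈ ln(ε_4/ε_3) / ln(ε_3/ε_2) = ln(5.019e-4/7.768e-3)/ln(7.768e-3/4.222e-2) = ln(0.0646112)/ln(0.183989) ≈ 1.6182.
Then ε_5 ≈ ε_4·(ε_4/ε_3)^p = 5.019e-4·(0.0646112)^1.6182 = 5.019e-4·0.0118806 ≈ 5.963e-06.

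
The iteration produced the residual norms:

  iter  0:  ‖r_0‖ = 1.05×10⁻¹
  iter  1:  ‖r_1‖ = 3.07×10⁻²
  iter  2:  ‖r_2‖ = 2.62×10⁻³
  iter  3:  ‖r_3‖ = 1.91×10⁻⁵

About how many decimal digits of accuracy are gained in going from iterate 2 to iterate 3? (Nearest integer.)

Digits gained ≈ log₁₀(‖r_2‖/‖r_3‖) = log₁₀(2.62×10⁻³/1.91×10⁻⁵) = log₁₀(137.173) ≈ 2.137.

2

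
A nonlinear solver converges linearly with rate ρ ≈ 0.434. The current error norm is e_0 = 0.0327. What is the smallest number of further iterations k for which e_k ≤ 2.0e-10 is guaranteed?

After k steps, e_k ≈ 0.0327·0.434^k.
Need 0.434^k ≤ 2.0e-10/0.0327 = 6.11621e-09.
k ≥ ln(6.11621e-09)/ln(0.434) = -18.9123/-0.83471 = 22.657.
Smallest integer k = 23.

23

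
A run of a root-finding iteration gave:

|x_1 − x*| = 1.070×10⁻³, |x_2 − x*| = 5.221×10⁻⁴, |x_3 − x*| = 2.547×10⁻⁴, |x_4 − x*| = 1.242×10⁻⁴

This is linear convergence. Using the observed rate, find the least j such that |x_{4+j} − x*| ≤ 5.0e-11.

21

Rate ρ ≈ |x_4 − x*|/|x_3 − x*| = 1.242×10⁻⁴/2.547×10⁻⁴ = 0.4876.
After j more steps, |x_{4+j} − x*| ≈ 1.242×10⁻⁴·ρ^j; need ρ^j ≤ 5.0e-11/1.242×10⁻⁴ = 4.02576e-07.
j ≥ ln(4.02576e-07)/ln(0.4876) = -14.7254/-0.71826 = 20.501.
So 21 more iterations are needed.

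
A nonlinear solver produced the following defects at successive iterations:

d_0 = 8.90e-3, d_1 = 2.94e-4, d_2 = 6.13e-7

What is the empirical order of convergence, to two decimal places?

1.81

p ≈ ln(d_2/d_1) / ln(d_1/d_0)
  = ln(6.13e-7/2.94e-4) / ln(2.94e-4/8.90e-3)
  = ln(0.00208503) / ln(0.0330337)
  = -6.17297 / -3.41023 ≈ 1.81013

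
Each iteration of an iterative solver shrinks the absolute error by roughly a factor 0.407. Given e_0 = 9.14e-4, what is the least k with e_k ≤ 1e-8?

13

After k steps, e_k ≈ 9.14e-4·0.407^k.
Need 0.407^k ≤ 1e-8/9.14e-4 = 1.09409e-05.
k ≥ ln(1.09409e-05)/ln(0.407) = -11.4230/-0.89894 = 12.707.
Smallest integer k = 13.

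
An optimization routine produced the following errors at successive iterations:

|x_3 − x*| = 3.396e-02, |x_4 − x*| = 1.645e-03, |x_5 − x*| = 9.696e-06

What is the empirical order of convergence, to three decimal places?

1.696

p ≈ ln(|x_5 − x*|/|x_4 − x*|) / ln(|x_4 − x*|/|x_3 − x*|)
  = ln(9.696e-06/1.645e-03) / ln(1.645e-03/3.396e-02)
  = ln(0.00589422) / ln(0.0484393)
  = -5.133783 / -3.027444 ≈ 1.695748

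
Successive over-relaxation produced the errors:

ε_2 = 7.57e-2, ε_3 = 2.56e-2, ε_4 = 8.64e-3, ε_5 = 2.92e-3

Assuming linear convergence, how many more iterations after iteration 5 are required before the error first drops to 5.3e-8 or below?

11

Rate ρ ≈ ε_5/ε_4 = 2.92e-3/8.64e-3 = 0.3380.
After j more steps, ε_{5+j} ≈ 2.92e-3·ρ^j; need ρ^j ≤ 5.3e-8/2.92e-3 = 1.81507e-05.
j ≥ ln(1.81507e-05)/ln(0.3380) = -10.9168/-1.08471 = 10.064.
So 11 more iterations are needed.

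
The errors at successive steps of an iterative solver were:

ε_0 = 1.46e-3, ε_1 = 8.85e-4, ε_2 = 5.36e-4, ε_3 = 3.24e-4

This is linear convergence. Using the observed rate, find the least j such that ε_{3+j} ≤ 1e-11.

35

Rate ρ ≈ ε_3/ε_2 = 3.24e-4/5.36e-4 = 0.6045.
After j more steps, ε_{3+j} ≈ 3.24e-4·ρ^j; need ρ^j ≤ 1e-11/3.24e-4 = 3.08642e-08.
j ≥ ln(3.08642e-08)/ln(0.6045) = -17.2937/-0.50335 = 34.357.
So 35 more iterations are needed.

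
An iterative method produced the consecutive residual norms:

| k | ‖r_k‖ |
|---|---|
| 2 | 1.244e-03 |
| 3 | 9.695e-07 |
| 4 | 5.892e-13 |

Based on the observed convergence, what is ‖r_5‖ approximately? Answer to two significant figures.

First estimate the order: p ≈ ln(‖r_4‖/‖r_3‖) / ln(‖r_3‖/‖r_2‖) = ln(5.892e-13/9.695e-07)/ln(9.695e-07/1.244e-03) = ln(6.07736e-07)/ln(0.000779341) ≈ 1.9999.
Then ‖r_5‖ ≈ ‖r_4‖·(‖r_4‖/‖r_3‖)^p = 5.892e-13·(6.07736e-07)^1.9999 = 5.892e-13·3.69872e-13 ≈ 2.179e-25.

2.2e-25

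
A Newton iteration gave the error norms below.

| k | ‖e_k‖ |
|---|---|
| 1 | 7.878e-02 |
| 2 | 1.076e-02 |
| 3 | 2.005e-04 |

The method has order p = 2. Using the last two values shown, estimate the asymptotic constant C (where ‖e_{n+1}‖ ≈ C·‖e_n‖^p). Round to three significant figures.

C ≈ ‖e_3‖ / ‖e_2‖^2
  = 2.005e-04 / (1.076e-02)^2
  = 2.005e-04 / 0.000115778 ≈ 1.7318

1.73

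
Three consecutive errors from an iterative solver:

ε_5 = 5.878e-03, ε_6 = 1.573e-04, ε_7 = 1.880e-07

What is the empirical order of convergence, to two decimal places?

p ≈ ln(ε_7/ε_6) / ln(ε_6/ε_5)
  = ln(1.880e-07/1.573e-04) / ln(1.573e-04/5.878e-03)
  = ln(0.00119517) / ln(0.0267608)
  = -6.72947 / -3.62082 ≈ 1.85855

1.86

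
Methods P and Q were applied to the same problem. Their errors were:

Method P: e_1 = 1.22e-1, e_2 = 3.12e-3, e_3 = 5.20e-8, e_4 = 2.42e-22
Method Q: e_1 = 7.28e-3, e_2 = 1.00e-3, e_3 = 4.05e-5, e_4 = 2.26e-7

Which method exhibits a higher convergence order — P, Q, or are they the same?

Method P: p ≈ ln(2.42e-22/5.20e-8)/ln(5.20e-8/3.12e-3) ≈ 3.00.
Method Q: p ≈ ln(2.26e-7/4.05e-5)/ln(4.05e-5/1.00e-3) ≈ 1.62.
Method P has the higher order (≈3.0 vs ≈1.6).

P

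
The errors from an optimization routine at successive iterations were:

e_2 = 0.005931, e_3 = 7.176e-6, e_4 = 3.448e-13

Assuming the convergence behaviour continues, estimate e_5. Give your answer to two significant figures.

1.5e-31

First estimate the order: p ≈ ln(e_4/e_3) / ln(e_3/e_2) = ln(3.448e-13/7.176e-6)/ln(7.176e-6/0.005931) = ln(4.80491e-08)/ln(0.00120991) ≈ 2.5086.
Then e_5 ≈ e_4·(e_4/e_3)^p = 3.448e-13·(4.80491e-08)^2.5086 = 3.448e-13·4.378e-19 ≈ 1.51e-31.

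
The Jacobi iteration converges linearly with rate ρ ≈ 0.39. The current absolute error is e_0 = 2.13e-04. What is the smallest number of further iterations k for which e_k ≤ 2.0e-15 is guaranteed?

27

After k steps, e_k ≈ 2.13e-04·0.39^k.
Need 0.39^k ≤ 2.0e-15/2.13e-04 = 9.38967e-12.
k ≥ ln(9.38967e-12)/ln(0.39) = -25.3914/-0.94161 = 26.966.
Smallest integer k = 27.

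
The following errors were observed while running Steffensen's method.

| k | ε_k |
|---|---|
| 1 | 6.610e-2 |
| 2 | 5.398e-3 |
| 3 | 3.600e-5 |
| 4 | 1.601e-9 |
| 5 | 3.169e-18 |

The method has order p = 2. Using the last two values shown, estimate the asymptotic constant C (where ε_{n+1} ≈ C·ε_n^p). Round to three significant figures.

C ≈ ε_5 / ε_4^2
  = 3.169e-18 / (1.601e-9)^2
  = 3.169e-18 / 2.5632e-18 ≈ 1.2363

1.24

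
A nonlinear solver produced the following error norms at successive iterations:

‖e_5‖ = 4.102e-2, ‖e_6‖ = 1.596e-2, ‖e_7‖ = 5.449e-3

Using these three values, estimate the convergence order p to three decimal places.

1.138

p ≈ ln(‖e_7‖/‖e_6‖) / ln(‖e_6‖/‖e_5‖)
  = ln(5.449e-3/1.596e-2) / ln(1.596e-2/4.102e-2)
  = ln(0.341416) / ln(0.389078)
  = -1.074654 / -0.943975 ≈ 1.138435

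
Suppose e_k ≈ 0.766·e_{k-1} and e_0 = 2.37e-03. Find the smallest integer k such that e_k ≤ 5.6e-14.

92

After k steps, e_k ≈ 2.37e-03·0.766^k.
Need 0.766^k ≤ 5.6e-14/2.37e-03 = 2.36287e-11.
k ≥ ln(2.36287e-11)/ln(0.766) = -24.4686/-0.26657 = 91.791.
Smallest integer k = 92.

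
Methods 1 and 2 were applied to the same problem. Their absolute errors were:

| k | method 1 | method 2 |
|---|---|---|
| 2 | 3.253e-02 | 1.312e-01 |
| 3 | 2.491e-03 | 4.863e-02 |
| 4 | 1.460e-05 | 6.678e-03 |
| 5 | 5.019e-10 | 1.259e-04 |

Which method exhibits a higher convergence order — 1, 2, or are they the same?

same

Method 1: p ≈ ln(5.019e-10/1.460e-05)/ln(1.460e-05/2.491e-03) ≈ 2.00.
Method 2: p ≈ ln(1.259e-04/6.678e-03)/ln(6.678e-03/4.863e-02) ≈ 2.00.
Both orders ≈ 2.0 — effectively the same.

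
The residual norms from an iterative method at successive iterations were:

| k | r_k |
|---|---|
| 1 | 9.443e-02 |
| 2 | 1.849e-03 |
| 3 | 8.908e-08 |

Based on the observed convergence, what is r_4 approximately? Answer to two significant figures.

1.1e-18

First estimate the order: p ≈ ln(r_3/r_2) / ln(r_2/r_1) = ln(8.908e-08/1.849e-03)/ln(1.849e-03/9.443e-02) = ln(4.81774e-05)/ln(0.0195806) ≈ 2.5274.
Then r_4 ≈ r_3·(r_3/r_2)^p = 8.908e-08·(4.81774e-05)^2.5274 = 8.908e-08·1.22693e-11 ≈ 1.093e-18.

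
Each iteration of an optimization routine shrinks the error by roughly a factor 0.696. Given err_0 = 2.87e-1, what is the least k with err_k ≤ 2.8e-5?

26

After k steps, err_k ≈ 2.87e-1·0.696^k.
Need 0.696^k ≤ 2.8e-5/2.87e-1 = 9.7561e-05.
k ≥ ln(9.7561e-05)/ln(0.696) = -9.2350/-0.36241 = 25.482.
Smallest integer k = 26.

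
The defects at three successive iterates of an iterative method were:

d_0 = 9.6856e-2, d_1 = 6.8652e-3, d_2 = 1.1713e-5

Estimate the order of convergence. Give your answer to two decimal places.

p ≈ ln(d_2/d_1) / ln(d_1/d_0)
  = ln(1.1713e-5/6.8652e-3) / ln(6.8652e-3/9.6856e-2)
  = ln(0.00170614) / ln(0.0708805)
  = -6.37352 / -2.64676 ≈ 2.40805

2.41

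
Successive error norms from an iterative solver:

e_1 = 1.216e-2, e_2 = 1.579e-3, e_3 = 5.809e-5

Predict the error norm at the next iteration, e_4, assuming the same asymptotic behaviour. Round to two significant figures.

2.8e-7

First estimate the order: p ≈ ln(e_3/e_2) / ln(e_2/e_1) = ln(5.809e-5/1.579e-3)/ln(1.579e-3/1.216e-2) = ln(0.0367891)/ln(0.129852) ≈ 1.6178.
Then e_4 ≈ e_3·(e_3/e_2)^p = 5.809e-5·(0.0367891)^1.6178 = 5.809e-5·0.00478212 ≈ 2.778e-07.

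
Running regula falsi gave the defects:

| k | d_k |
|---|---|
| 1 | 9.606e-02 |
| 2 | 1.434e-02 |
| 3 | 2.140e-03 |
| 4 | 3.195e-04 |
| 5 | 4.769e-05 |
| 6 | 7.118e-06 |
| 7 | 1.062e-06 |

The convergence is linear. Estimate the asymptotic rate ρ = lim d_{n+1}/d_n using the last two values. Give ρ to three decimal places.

0.149

ρ ≈ d_7/d_6 = 1.062e-06/7.118e-06 = 0.14920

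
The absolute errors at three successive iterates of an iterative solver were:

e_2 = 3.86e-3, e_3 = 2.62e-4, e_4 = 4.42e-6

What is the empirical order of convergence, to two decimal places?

p ≈ ln(e_4/e_3) / ln(e_3/e_2)
  = ln(4.42e-6/2.62e-4) / ln(2.62e-4/3.86e-3)
  = ln(0.0168702) / ln(0.0678756)
  = -4.08221 / -2.69008 ≈ 1.51751

1.52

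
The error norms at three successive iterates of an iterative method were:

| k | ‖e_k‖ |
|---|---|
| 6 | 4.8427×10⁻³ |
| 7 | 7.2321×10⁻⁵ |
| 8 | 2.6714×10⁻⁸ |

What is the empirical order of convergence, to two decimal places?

p ≈ ln(‖e_8‖/‖e_7‖) / ln(‖e_7‖/‖e_6‖)
  = ln(2.6714×10⁻⁸/7.2321×10⁻⁵) / ln(7.2321×10⁻⁵/4.8427×10⁻³)
  = ln(0.000369381) / ln(0.014934)
  = -7.90368 / -4.20411 ≈ 1.87999

1.88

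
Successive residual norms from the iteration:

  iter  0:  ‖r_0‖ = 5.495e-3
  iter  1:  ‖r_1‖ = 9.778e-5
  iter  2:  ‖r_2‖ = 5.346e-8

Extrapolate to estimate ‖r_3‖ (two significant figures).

First estimate the order: p ≈ ln(‖r_2‖/‖r_1‖) / ln(‖r_1‖/‖r_0‖) = ln(5.346e-8/9.778e-5)/ln(9.778e-5/5.495e-3) = ln(0.000546738)/ln(0.0177944) ≈ 1.8644.
Then ‖r_3‖ ≈ ‖r_2‖·(‖r_2‖/‖r_1‖)^p = 5.346e-8·(0.000546738)^1.8644 = 5.346e-8·8.27781e-07 ≈ 4.425e-14.

4.4e-14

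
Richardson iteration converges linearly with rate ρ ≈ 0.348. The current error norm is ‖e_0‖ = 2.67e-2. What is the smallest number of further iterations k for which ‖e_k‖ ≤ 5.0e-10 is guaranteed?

After k steps, ‖e_k‖ ≈ 2.67e-2·0.348^k.
Need 0.348^k ≤ 5.0e-10/2.67e-2 = 1.87266e-08.
k ≥ ln(1.87266e-08)/ln(0.348) = -17.7933/-1.05555 = 16.857.
Smallest integer k = 17.

17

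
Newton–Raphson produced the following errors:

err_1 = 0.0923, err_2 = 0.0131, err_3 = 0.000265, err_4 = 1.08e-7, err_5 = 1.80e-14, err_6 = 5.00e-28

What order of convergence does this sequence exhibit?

2

Consecutive ratios: err_6/err_5 = 5.00e-28/1.80e-14 = 2.77778e-14, err_5/err_4 = 1.80e-14/1.08e-7 = 1.66667e-07.
p ≈ ln(2.77778e-14)/ln(1.66667e-07) = -31.2145/-15.6073 ≈ 2.00.
So the convergence is quadratic (order 2).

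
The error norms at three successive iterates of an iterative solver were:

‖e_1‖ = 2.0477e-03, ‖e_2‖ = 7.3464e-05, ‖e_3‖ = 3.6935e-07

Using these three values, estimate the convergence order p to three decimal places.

1.591

p ≈ ln(‖e_3‖/‖e_2‖) / ln(‖e_2‖/‖e_1‖)
  = ln(3.6935e-07/7.3464e-05) / ln(7.3464e-05/2.0477e-03)
  = ln(0.00502763) / ln(0.0358763)
  = -5.292807 / -3.327678 ≈ 1.590541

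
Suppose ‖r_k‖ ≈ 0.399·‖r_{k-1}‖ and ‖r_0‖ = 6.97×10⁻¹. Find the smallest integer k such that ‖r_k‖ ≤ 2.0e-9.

22

After k steps, ‖r_k‖ ≈ 6.97×10⁻¹·0.399^k.
Need 0.399^k ≤ 2.0e-9/6.97×10⁻¹ = 2.86944e-09.
k ≥ ln(2.86944e-09)/ln(0.399) = -19.6691/-0.91879 = 21.408.
Smallest integer k = 22.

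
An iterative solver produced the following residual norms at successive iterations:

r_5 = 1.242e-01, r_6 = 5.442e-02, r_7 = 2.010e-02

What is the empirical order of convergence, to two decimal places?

1.21

p ≈ ln(r_7/r_6) / ln(r_6/r_5)
  = ln(2.010e-02/5.442e-02) / ln(5.442e-02/1.242e-01)
  = ln(0.36935) / ln(0.438164)
  = -0.99601 / -0.82516 ≈ 1.20705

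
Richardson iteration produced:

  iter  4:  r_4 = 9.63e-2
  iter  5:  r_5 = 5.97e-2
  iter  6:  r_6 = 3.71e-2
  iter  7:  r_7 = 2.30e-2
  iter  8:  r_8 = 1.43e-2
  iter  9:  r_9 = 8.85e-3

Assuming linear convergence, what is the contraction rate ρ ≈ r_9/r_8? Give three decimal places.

0.619

ρ ≈ r_9/r_8 = 8.85e-3/1.43e-2 = 0.61888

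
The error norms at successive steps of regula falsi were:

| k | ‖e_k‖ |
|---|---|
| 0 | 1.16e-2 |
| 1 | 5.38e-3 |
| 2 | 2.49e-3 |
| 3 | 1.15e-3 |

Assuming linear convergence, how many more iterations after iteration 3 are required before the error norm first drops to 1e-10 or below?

Rate ρ ≈ ‖e_3‖/‖e_2‖ = 1.15e-3/2.49e-3 = 0.4618.
After j more steps, ‖e_{3+j}‖ ≈ 1.15e-3·ρ^j; need ρ^j ≤ 1e-10/1.15e-3 = 8.69565e-08.
j ≥ ln(8.69565e-08)/ln(0.4618) = -16.2579/-0.77262 = 21.043.
So 22 more iterations are needed.

22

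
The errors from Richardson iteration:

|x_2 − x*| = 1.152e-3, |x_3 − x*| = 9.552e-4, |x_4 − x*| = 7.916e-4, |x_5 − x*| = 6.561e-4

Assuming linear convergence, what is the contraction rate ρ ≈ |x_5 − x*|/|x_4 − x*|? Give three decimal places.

ρ ≈ |x_5 − x*|/|x_4 − x*| = 6.561e-4/7.916e-4 = 0.82883

0.829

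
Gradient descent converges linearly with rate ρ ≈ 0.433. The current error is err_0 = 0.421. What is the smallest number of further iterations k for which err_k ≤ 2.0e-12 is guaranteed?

After k steps, err_k ≈ 0.421·0.433^k.
Need 0.433^k ≤ 2.0e-12/0.421 = 4.75059e-12.
k ≥ ln(4.75059e-12)/ln(0.433) = -26.0728/-0.83702 = 31.150.
Smallest integer k = 32.

32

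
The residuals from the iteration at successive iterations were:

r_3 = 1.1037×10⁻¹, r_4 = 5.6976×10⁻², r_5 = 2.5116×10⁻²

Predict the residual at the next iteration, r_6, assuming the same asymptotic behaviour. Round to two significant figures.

9.1e-3

First estimate the order: p ≈ ln(r_5/r_4) / ln(r_4/r_3) = ln(2.5116×10⁻²/5.6976×10⁻²)/ln(5.6976×10⁻²/1.1037×10⁻¹) = ln(0.440817)/ln(0.516227) ≈ 1.2388.
Then r_6 ≈ r_5·(r_5/r_4)^p = 2.5116×10⁻²·(0.440817)^1.2388 = 2.5116×10⁻²·0.362499 ≈ 0.009105.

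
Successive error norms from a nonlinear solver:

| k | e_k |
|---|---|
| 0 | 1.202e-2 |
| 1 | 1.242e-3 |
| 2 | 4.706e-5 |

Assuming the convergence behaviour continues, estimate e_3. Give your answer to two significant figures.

First estimate the order: p ≈ ln(e_2/e_1) / ln(e_1/e_0) = ln(4.706e-5/1.242e-3)/ln(1.242e-3/1.202e-2) = ln(0.0378905)/ln(0.103328) ≈ 1.4420.
Then e_3 ≈ e_2·(e_2/e_1)^p = 4.706e-5·(0.0378905)^1.4420 = 4.706e-5·0.00891745 ≈ 4.197e-07.

4.2e-7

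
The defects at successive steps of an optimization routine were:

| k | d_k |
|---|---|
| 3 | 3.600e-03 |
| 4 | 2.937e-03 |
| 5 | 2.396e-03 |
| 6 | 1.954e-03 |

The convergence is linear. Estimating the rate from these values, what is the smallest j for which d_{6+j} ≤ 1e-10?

83

Rate ρ ≈ d_6/d_5 = 1.954e-03/2.396e-03 = 0.8155.
After j more steps, d_{6+j} ≈ 1.954e-03·ρ^j; need ρ^j ≤ 1e-10/1.954e-03 = 5.11771e-08.
j ≥ ln(5.11771e-08)/ln(0.8155) = -16.7880/-0.20395 = 82.314.
So 83 more iterations are needed.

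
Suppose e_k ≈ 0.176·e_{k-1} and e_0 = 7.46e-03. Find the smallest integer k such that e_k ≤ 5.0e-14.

15

After k steps, e_k ≈ 7.46e-03·0.176^k.
Need 0.176^k ≤ 5.0e-14/7.46e-03 = 6.70241e-12.
k ≥ ln(6.70241e-12)/ln(0.176) = -25.7286/-1.73727 = 14.810.
Smallest integer k = 15.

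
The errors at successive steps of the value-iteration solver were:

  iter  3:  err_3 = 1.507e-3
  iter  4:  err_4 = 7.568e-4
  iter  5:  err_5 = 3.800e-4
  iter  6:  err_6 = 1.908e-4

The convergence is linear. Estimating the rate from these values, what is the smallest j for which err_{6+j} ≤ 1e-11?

Rate ρ ≈ err_6/err_5 = 1.908e-4/3.800e-4 = 0.5021.
After j more steps, err_{6+j} ≈ 1.908e-4·ρ^j; need ρ^j ≤ 1e-11/1.908e-4 = 5.24109e-08.
j ≥ ln(5.24109e-08)/ln(0.5021) = -16.7642/-0.68896 = 24.333.
So 25 more iterations are needed.

25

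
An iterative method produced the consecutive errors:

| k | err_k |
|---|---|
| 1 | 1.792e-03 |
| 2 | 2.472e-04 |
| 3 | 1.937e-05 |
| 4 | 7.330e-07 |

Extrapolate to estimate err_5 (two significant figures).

1.1e-8

First estimate the order: p ≈ ln(err_4/err_3) / ln(err_3/err_2) = ln(7.330e-07/1.937e-05)/ln(1.937e-05/2.472e-04) = ln(0.037842)/ln(0.0783576) ≈ 1.2858.
Then err_5 ≈ err_4·(err_4/err_3)^p = 7.330e-07·(0.037842)^1.2858 = 7.330e-07·0.0148443 ≈ 1.088e-08.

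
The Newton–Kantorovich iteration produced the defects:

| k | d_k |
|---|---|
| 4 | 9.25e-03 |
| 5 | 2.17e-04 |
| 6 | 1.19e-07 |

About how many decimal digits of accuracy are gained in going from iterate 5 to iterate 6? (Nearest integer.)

Digits gained ≈ log₁₀(d_5/d_6) = log₁₀(2.17e-04/1.19e-07) = log₁₀(1823.53) ≈ 3.261.

3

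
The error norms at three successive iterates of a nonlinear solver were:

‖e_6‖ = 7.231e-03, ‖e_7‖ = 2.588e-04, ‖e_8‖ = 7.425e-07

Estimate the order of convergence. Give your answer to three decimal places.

p ≈ ln(‖e_8‖/‖e_7‖) / ln(‖e_7‖/‖e_6‖)
  = ln(7.425e-07/2.588e-04) / ln(2.588e-04/7.231e-03)
  = ln(0.00286901) / ln(0.0357903)
  = -5.853788 / -3.330078 ≈ 1.757853

1.758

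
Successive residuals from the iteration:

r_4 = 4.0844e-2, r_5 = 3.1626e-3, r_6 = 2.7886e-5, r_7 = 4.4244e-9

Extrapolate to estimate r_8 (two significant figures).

4.2e-16

First estimate the order: p ≈ ln(r_7/r_6) / ln(r_6/r_5) = ln(4.4244e-9/2.7886e-5)/ln(2.7886e-5/3.1626e-3) = ln(0.00015866)/ln(0.00881743) ≈ 1.8492.
Then r_8 ≈ r_7·(r_7/r_6)^p = 4.4244e-9·(0.00015866)^1.8492 = 4.4244e-9·9.41682e-08 ≈ 4.166e-16.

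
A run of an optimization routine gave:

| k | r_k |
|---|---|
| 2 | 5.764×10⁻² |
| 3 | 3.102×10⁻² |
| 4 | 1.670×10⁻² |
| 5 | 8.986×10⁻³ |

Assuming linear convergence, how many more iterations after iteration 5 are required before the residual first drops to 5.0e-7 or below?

Rate ρ ≈ r_5/r_4 = 8.986×10⁻³/1.670×10⁻² = 0.5381.
After j more steps, r_{5+j} ≈ 8.986×10⁻³·ρ^j; need ρ^j ≤ 5.0e-7/8.986×10⁻³ = 5.56421e-05.
j ≥ ln(5.56421e-05)/ln(0.5381) = -9.7966/-0.61971 = 15.808.
So 16 more iterations are needed.

16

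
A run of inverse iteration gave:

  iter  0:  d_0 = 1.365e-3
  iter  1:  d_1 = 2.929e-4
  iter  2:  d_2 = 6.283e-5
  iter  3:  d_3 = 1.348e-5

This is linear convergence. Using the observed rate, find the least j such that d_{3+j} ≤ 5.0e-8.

4

Rate ρ ≈ d_3/d_2 = 1.348e-5/6.283e-5 = 0.2145.
After j more steps, d_{3+j} ≈ 1.348e-5·ρ^j; need ρ^j ≤ 5.0e-8/1.348e-5 = 0.0037092.
j ≥ ln(0.0037092)/ln(0.2145) = -5.5969/-1.53945 = 3.636.
So 4 more iterations are needed.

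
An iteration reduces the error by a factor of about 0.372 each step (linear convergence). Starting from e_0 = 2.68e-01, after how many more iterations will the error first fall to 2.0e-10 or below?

22

After k steps, e_k ≈ 2.68e-01·0.372^k.
Need 0.372^k ≤ 2.0e-10/2.68e-01 = 7.46269e-10.
k ≥ ln(7.46269e-10)/ln(0.372) = -21.0159/-0.98886 = 21.253.
Smallest integer k = 22.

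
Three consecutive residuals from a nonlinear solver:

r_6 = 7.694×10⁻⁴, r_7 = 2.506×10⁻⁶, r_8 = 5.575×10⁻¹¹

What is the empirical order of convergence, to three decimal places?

1.871

p ≈ ln(r_8/r_7) / ln(r_7/r_6)
  = ln(5.575×10⁻¹¹/2.506×10⁻⁶) / ln(2.506×10⁻⁶/7.694×10⁻⁴)
  = ln(2.22466e-05) / ln(0.00325708)
  = -10.713321 / -5.726924 ≈ 1.870694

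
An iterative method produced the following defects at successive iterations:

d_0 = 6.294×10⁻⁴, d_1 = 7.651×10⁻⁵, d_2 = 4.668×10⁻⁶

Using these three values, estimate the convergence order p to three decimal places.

p ≈ ln(d_2/d_1) / ln(d_1/d_0)
  = ln(4.668×10⁻⁶/7.651×10⁻⁵) / ln(7.651×10⁻⁵/6.294×10⁻⁴)
  = ln(0.0610116) / ln(0.12156)
  = -2.796691 / -2.107347 ≈ 1.327115

1.327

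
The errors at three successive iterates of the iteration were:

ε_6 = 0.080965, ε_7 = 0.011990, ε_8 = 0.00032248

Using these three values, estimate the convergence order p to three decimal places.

1.893

p ≈ ln(ε_8/ε_7) / ln(ε_7/ε_6)
  = ln(0.00032248/0.011990) / ln(0.011990/0.080965)
  = ln(0.0268957) / ln(0.148089)
  = -3.615789 / -1.909942 ≈ 1.893141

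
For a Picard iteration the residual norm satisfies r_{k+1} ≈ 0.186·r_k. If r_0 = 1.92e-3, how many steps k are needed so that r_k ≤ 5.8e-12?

After k steps, r_k ≈ 1.92e-3·0.186^k.
Need 0.186^k ≤ 5.8e-12/1.92e-3 = 3.02083e-09.
k ≥ ln(3.02083e-09)/ln(0.186) = -19.6177/-1.68201 = 11.663.
Smallest integer k = 12.

12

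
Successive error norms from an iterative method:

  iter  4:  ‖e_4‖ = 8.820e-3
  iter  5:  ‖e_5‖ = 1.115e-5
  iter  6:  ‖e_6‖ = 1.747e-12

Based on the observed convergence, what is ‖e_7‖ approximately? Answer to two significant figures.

1.8e-28

First estimate the order: p ≈ ln(‖e_6‖/‖e_5‖) / ln(‖e_5‖/‖e_4‖) = ln(1.747e-12/1.115e-5)/ln(1.115e-5/8.820e-3) = ln(1.56682e-07)/ln(0.00126417) ≈ 2.3480.
Then ‖e_7‖ ≈ ‖e_6‖·(‖e_6‖/‖e_5‖)^p = 1.747e-12·(1.56682e-07)^2.3480 = 1.747e-12·1.05173e-16 ≈ 1.837e-28.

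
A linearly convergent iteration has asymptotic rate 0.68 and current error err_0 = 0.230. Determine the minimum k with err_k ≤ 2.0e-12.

After k steps, err_k ≈ 0.230·0.68^k.
Need 0.68^k ≤ 2.0e-12/0.230 = 8.69565e-12.
k ≥ ln(8.69565e-12)/ln(0.68) = -25.4682/-0.38566 = 66.038.
Smallest integer k = 67.

67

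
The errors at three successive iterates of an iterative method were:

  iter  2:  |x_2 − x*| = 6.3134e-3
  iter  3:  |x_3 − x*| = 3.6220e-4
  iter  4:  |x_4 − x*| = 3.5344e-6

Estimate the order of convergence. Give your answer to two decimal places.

1.62

p ≈ ln(|x_4 − x*|/|x_3 − x*|) / ln(|x_3 − x*|/|x_2 − x*|)
  = ln(3.5344e-6/3.6220e-4) / ln(3.6220e-4/6.3134e-3)
  = ln(0.00975814) / ln(0.05737)
  = -4.62965 / -2.85823 ≈ 1.61976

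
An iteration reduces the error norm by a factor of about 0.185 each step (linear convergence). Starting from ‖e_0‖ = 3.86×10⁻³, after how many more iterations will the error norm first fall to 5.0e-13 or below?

After k steps, ‖e_k‖ ≈ 3.86×10⁻³·0.185^k.
Need 0.185^k ≤ 5.0e-13/3.86×10⁻³ = 1.29534e-10.
k ≥ ln(1.29534e-10)/ln(0.185) = -22.7671/-1.68740 = 13.492.
Smallest integer k = 14.

14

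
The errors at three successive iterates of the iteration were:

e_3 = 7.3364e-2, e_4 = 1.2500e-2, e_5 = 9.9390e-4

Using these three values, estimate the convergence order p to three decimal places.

1.431

p ≈ ln(e_5/e_4) / ln(e_4/e_3)
  = ln(9.9390e-4/1.2500e-2) / ln(1.2500e-2/7.3364e-2)
  = ln(0.079512) / ln(0.170383)
  = -2.531847 / -1.769706 ≈ 1.430660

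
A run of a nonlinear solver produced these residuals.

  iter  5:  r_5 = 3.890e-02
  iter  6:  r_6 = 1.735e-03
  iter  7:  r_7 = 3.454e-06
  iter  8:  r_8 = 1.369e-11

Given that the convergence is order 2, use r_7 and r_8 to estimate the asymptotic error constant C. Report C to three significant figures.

C ≈ r_8 / r_7^2
  = 1.369e-11 / (3.454e-06)^2
  = 1.369e-11 / 1.19301e-11 ≈ 1.1475

1.15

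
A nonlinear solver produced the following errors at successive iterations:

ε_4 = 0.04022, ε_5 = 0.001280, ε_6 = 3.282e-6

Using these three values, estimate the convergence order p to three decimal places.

p ≈ ln(ε_6/ε_5) / ln(ε_5/ε_4)
  = ln(3.282e-6/0.001280) / ln(0.001280/0.04022)
  = ln(0.00256406) / ln(0.031825)
  = -5.966163 / -3.447503 ≈ 1.730575

1.731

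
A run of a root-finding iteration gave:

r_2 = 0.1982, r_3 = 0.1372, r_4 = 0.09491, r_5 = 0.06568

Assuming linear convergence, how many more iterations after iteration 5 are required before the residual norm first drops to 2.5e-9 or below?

47

Rate ρ ≈ r_5/r_4 = 0.06568/0.09491 = 0.6920.
After j more steps, r_{5+j} ≈ 0.06568·ρ^j; need ρ^j ≤ 2.5e-9/0.06568 = 3.80633e-08.
j ≥ ln(3.80633e-08)/ln(0.6920) = -17.0840/-0.36817 = 46.402.
So 47 more iterations are needed.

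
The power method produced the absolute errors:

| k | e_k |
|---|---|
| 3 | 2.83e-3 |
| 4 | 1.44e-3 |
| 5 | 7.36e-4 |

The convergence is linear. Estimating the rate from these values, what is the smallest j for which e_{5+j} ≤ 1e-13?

Rate ρ ≈ e_5/e_4 = 7.36e-4/1.44e-3 = 0.5111.
After j more steps, e_{5+j} ≈ 7.36e-4·ρ^j; need ρ^j ≤ 1e-13/7.36e-4 = 1.3587e-10.
j ≥ ln(1.3587e-10)/ln(0.5111) = -22.7193/-0.67119 = 33.849.
So 34 more iterations are needed.

34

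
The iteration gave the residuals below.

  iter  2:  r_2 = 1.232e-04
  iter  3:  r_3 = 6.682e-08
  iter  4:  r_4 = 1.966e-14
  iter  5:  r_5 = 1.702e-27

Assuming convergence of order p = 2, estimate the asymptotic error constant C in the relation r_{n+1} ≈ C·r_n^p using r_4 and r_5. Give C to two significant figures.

C ≈ r_5 / r_4^2
  = 1.702e-27 / (1.966e-14)^2
  = 1.702e-27 / 3.86516e-28 ≈ 4.4034

4.4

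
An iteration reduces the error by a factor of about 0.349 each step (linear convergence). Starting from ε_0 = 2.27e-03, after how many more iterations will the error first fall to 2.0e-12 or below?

20

After k steps, ε_k ≈ 2.27e-03·0.349^k.
Need 0.349^k ≤ 2.0e-12/2.27e-03 = 8.81057e-10.
k ≥ ln(8.81057e-10)/ln(0.349) = -20.8499/-1.05268 = 19.806.
Smallest integer k = 20.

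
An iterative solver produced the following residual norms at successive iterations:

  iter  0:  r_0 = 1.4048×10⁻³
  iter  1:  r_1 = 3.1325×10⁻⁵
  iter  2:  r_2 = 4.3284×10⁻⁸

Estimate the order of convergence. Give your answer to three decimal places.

1.731

p ≈ ln(r_2/r_1) / ln(r_1/r_0)
  = ln(4.3284×10⁻⁸/3.1325×10⁻⁵) / ln(3.1325×10⁻⁵/1.4048×10⁻³)
  = ln(0.00138177) / ln(0.0222985)
  = -6.584390 / -3.803236 ≈ 1.731260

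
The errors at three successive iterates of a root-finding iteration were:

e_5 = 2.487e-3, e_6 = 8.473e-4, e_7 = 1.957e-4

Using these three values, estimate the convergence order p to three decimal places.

1.361

p ≈ ln(e_7/e_6) / ln(e_6/e_5)
  = ln(1.957e-4/8.473e-4) / ln(8.473e-4/2.487e-3)
  = ln(0.230969) / ln(0.340692)
  = -1.465472 / -1.076776 ≈ 1.360981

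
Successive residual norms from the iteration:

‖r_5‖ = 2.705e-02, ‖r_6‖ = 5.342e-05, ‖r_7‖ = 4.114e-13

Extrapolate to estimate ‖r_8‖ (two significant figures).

First estimate the order: p ≈ ln(‖r_7‖/‖r_6‖) / ln(‖r_6‖/‖r_5‖) = ln(4.114e-13/5.342e-05)/ln(5.342e-05/2.705e-02) = ln(7.70124e-09)/ln(0.00197486) ≈ 3.0000.
Then ‖r_8‖ ≈ ‖r_7‖·(‖r_7‖/‖r_6‖)^p = 4.114e-13·(7.70124e-09)^3.0000 = 4.114e-13·4.56754e-25 ≈ 1.879e-37.

1.9e-37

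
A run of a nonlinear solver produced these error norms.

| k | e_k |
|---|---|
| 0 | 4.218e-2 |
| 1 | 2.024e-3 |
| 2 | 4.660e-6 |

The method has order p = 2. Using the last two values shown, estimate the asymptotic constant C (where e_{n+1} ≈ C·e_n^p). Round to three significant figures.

1.14

C ≈ e_2 / e_1^2
  = 4.660e-6 / (2.024e-3)^2
  = 4.660e-6 / 4.09658e-06 ≈ 1.1375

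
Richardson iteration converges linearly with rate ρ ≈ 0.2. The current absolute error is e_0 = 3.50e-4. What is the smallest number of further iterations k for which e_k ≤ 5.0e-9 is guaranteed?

7

After k steps, e_k ≈ 3.50e-4·0.2^k.
Need 0.2^k ≤ 5.0e-9/3.50e-4 = 1.42857e-05.
k ≥ ln(1.42857e-05)/ln(0.2) = -11.1563/-1.60944 = 6.932.
Smallest integer k = 7.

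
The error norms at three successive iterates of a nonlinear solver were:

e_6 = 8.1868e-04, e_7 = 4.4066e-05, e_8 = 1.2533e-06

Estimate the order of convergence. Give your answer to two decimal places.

1.22

p ≈ ln(e_8/e_7) / ln(e_7/e_6)
  = ln(1.2533e-06/4.4066e-05) / ln(4.4066e-05/8.1868e-04)
  = ln(0.0284414) / ln(0.0538257)
  = -3.55991 / -2.92200 ≈ 1.21831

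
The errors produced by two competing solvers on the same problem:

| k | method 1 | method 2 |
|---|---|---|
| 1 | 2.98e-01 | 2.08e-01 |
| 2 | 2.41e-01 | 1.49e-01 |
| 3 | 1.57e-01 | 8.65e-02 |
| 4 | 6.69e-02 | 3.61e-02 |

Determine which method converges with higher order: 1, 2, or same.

Method 1: p ≈ ln(6.69e-02/1.57e-01)/ln(1.57e-01/2.41e-01) ≈ 1.99.
Method 2: p ≈ ln(3.61e-02/8.65e-02)/ln(8.65e-02/1.49e-01) ≈ 1.61.
Method 1 has the higher order (≈2.0 vs ≈1.6).

1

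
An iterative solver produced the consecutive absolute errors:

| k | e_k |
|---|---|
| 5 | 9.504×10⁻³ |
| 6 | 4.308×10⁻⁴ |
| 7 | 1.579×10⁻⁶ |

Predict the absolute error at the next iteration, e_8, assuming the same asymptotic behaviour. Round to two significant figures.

6.1e-11

First estimate the order: p ≈ ln(e_7/e_6) / ln(e_6/e_5) = ln(1.579×10⁻⁶/4.308×10⁻⁴)/ln(4.308×10⁻⁴/9.504×10⁻³) = ln(0.00366527)/ln(0.0453283) ≈ 1.8129.
Then e_8 ≈ e_7·(e_7/e_6)^p = 1.579×10⁻⁶·(0.00366527)^1.8129 = 1.579×10⁻⁶·3.83679e-05 ≈ 6.058e-11.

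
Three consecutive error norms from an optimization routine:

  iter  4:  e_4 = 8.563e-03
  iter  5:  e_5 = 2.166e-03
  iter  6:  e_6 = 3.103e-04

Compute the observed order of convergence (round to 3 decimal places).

1.414

p ≈ ln(e_6/e_5) / ln(e_5/e_4)
  = ln(3.103e-04/2.166e-03) / ln(2.166e-03/8.563e-03)
  = ln(0.143259) / ln(0.252949)
  = -1.943101 / -1.374567 ≈ 1.413610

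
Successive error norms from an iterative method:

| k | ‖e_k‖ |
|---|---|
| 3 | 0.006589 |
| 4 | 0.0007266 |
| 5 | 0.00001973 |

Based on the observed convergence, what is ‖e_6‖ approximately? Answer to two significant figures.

5.4e-8

First estimate the order: p ≈ ln(‖e_5‖/‖e_4‖) / ln(‖e_4‖/‖e_3‖) = ln(0.00001973/0.0007266)/ln(0.0007266/0.006589) = ln(0.0271539)/ln(0.110275) ≈ 1.6356.
Then ‖e_6‖ ≈ ‖e_5‖·(‖e_5‖/‖e_4‖)^p = 0.00001973·(0.0271539)^1.6356 = 0.00001973·0.00274395 ≈ 5.414e-08.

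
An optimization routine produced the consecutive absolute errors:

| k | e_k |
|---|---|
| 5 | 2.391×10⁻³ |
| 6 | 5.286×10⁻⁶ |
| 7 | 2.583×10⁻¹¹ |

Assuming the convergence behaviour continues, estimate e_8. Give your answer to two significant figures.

6.2e-22

First estimate the order: p ≈ ln(e_7/e_6) / ln(e_6/e_5) = ln(2.583×10⁻¹¹/5.286×10⁻⁶)/ln(5.286×10⁻⁶/2.391×10⁻³) = ln(4.88649e-06)/ln(0.00221079) ≈ 2.0000.
Then e_8 ≈ e_7·(e_7/e_6)^p = 2.583×10⁻¹¹·(4.88649e-06)^2.0000 = 2.583×10⁻¹¹·2.38778e-11 ≈ 6.168e-22.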